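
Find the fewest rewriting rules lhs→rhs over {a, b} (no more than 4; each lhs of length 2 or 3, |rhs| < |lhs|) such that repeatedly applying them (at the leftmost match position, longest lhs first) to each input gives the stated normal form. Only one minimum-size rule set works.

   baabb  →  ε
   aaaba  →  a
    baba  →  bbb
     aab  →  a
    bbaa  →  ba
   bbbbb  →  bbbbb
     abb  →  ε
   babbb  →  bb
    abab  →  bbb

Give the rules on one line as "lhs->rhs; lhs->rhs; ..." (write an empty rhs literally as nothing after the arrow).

ab->; aba->bb; abb->; baa->a

  | baabb => abb => ε
  | aaaba => aabb => a
  | baba => bbb
  | aab => a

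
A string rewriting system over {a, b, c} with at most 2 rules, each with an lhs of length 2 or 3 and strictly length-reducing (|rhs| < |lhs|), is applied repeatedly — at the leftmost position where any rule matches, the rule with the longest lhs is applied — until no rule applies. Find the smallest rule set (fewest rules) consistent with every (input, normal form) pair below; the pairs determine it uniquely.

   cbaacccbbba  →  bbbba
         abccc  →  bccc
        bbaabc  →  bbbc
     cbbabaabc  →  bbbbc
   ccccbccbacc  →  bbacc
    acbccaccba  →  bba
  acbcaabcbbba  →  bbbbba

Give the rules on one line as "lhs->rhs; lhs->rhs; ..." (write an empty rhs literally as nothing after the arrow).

  | cbaacccbbba => baacccbbba => baaccbbba => baacbbba => baabbba => babbba => bbbba
  | abccc => bccc
  | bbaabc => bbabc => bbbc
  | cbbabaabc => bbabaabc => bbbaabc => bbbabc => bbbbc

ab->b; cb->b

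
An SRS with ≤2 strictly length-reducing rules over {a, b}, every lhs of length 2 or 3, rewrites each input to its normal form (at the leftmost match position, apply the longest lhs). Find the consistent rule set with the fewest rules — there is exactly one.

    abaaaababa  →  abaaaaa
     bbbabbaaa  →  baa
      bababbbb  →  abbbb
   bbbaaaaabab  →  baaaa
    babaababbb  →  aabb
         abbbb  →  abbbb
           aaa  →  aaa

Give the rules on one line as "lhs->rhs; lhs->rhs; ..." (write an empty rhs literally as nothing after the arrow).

  | abaaaababa => abaaaaa
  | bbbabbaaa => bbbaaa => baa
  | bababbbb => abbbb
  | bbbaaaaabab => baaaabab => baaaa

bab->; bba->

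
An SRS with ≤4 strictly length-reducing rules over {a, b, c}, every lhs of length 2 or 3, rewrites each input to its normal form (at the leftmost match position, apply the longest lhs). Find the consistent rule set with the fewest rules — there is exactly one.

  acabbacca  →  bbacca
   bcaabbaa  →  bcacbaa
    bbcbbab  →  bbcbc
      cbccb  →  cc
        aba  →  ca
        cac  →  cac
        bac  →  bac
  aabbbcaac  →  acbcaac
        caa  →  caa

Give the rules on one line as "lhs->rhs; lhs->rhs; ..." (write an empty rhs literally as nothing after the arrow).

ab->c; aca->; bcc->a; cbb->cb

  | acabbacca => bbacca
  | bcaabbaa => bcacbaa
  | bbcbbab => bbcbab => bbcbc
  | cbccb => cab => cc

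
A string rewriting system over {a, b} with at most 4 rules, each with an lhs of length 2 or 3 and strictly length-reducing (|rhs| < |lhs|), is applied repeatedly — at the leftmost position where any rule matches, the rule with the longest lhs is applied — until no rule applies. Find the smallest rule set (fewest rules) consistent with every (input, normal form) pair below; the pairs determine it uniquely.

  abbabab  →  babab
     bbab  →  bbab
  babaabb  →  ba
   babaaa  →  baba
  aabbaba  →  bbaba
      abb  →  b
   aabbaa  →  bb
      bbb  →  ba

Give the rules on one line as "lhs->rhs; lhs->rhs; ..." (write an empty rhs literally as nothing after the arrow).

  | abbabab => babab
  | bbab
  | babaabb => babbb => bbb => ba
  | babaaa => baba

aa->; abb->b; bbb->ba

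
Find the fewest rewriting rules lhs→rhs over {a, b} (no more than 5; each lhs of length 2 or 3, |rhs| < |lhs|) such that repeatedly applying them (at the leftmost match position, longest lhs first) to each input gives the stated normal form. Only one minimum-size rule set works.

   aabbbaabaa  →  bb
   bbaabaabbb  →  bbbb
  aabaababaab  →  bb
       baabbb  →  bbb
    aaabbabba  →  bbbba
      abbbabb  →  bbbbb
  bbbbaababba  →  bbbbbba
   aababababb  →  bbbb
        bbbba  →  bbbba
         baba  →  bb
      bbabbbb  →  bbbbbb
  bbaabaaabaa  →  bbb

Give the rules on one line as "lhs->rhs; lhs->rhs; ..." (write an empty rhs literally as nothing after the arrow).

aa->; aab->; ab->b; aba->ab

  | aabbbaabaa => bbaabaa => bbaa => bb
  | bbaabaabbb => bbaabbb => bbbb
  | aabaababaab => aababaab => abaab => abab => abb => bb
  | baabbb => bbb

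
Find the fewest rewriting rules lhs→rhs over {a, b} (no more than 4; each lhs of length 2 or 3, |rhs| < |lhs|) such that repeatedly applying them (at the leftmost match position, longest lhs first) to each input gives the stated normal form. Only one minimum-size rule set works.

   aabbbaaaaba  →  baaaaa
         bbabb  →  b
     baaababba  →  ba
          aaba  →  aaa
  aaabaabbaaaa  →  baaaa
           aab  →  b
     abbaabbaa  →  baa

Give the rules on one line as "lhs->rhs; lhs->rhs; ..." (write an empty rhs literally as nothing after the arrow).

ab->b; aba->aa; bb->b

  | aabbbaaaaba => abbbaaaaba => bbbaaaaba => bbaaaaba => baaaaba => baaaaa
  | bbabb => babb => bbb => bb => b
  | baaababba => baaaabba => baaabba => baabba => babba => bbba => bba => ba
  | aaba => aaa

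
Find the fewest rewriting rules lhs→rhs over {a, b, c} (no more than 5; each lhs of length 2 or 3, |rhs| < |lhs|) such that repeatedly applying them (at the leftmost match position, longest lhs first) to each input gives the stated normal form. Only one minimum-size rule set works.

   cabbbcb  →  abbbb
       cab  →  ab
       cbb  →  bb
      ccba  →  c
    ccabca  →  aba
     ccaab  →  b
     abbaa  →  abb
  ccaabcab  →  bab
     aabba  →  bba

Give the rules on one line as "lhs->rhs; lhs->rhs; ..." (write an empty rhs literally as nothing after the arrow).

aa->; ca->a; cb->b; cba->

  | cabbbcb => abbbcb => abbbb
  | cab => ab
  | cbb => bb
  | ccba => c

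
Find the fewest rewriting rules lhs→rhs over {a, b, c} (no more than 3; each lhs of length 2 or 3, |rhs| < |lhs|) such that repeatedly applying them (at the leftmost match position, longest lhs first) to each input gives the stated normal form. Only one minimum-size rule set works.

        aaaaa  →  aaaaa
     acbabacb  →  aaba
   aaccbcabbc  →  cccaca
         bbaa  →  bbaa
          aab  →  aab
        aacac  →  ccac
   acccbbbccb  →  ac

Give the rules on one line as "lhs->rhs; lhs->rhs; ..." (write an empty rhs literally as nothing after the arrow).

aac->cc; bbc->ca; cb->

  | aaaaa
  | acbabacb => aabacb => aaba
  | aaccbcabbc => cccbcabbc => cccabbc => cccaca
  | bbaa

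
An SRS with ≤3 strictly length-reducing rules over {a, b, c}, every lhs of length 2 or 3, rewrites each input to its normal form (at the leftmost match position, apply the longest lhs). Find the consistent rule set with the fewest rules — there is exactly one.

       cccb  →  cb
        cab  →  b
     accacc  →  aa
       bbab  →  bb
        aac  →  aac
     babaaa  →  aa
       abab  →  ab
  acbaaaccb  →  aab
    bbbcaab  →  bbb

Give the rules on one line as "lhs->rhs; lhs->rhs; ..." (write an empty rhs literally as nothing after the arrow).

ba->; ca->; cc->

  | cccb => cb
  | cab => b
  | accacc => aacc => aa
  | bbab => bb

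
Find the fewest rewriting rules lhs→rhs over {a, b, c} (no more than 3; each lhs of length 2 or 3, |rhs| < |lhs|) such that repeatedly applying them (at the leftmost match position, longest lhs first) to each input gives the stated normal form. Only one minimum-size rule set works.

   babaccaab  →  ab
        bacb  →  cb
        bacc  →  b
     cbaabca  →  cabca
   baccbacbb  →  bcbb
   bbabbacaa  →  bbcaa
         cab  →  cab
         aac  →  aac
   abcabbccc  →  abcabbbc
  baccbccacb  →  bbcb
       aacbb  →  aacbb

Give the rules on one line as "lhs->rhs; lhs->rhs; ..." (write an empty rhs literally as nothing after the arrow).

ba->; cc->b

  | babaccaab => baccaab => ccaab => baab => ab
  | bacb => cb
  | bacc => cc => b
  | cbaabca => cabca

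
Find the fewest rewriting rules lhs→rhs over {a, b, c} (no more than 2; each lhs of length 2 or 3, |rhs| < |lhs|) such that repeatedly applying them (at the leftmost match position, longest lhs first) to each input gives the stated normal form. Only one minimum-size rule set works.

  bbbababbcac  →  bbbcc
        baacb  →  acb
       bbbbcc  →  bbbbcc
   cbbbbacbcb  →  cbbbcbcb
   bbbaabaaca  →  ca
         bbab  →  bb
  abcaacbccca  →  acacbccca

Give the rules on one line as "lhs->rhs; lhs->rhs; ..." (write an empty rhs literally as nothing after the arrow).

  | bbbababbcac => bbbabbcac => bbbbcac => bbbcc
  | baacb => acb
  | bbbbcc
  | cbbbbacbcb => cbbbcbcb

ba->; bca->c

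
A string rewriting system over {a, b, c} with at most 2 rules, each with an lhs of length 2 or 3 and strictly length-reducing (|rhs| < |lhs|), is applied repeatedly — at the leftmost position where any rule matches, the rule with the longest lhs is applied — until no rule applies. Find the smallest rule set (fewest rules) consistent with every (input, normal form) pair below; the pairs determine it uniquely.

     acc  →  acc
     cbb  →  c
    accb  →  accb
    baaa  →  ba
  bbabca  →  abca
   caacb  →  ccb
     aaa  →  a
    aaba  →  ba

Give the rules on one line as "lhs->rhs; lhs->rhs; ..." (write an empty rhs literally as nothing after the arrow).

aa->; bb->

  | acc
  | cbb => c
  | accb
  | baaa => ba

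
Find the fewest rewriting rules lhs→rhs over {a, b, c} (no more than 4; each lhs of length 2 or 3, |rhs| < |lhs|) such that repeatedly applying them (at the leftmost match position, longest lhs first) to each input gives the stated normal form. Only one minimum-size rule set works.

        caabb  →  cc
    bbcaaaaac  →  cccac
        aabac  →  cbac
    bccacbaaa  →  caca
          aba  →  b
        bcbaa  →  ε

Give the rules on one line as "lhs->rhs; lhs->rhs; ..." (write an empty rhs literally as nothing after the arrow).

aa->c; aba->b; bb->; bc->

  | caabb => ccbb => cc
  | bbcaaaaac => caaaaac => ccaaac => cccac
  | aabac => cbac
  | bccacbaaa => cacbaaa => cacbca => caca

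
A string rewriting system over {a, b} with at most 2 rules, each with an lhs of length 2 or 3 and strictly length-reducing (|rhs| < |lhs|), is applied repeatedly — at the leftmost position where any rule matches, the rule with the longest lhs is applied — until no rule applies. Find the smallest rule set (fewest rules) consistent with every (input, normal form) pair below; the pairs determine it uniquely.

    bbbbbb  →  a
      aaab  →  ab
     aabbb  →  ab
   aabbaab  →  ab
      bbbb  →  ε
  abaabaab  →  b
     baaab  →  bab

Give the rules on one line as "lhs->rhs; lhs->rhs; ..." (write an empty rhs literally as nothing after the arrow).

  | bbbbbb => abbbb => aabb => bb => a
  | aaab => ab
  | aabbb => bbb => ab
  | aabbaab => bbaab => aaab => ab

aa->; bb->a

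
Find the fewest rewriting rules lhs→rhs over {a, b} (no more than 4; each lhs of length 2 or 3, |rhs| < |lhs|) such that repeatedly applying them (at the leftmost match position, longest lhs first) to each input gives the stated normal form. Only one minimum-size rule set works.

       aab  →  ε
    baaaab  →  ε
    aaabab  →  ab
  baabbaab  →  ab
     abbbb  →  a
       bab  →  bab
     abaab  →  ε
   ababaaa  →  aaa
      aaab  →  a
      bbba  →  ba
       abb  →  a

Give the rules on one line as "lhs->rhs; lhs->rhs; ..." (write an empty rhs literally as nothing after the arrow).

  | aab => bb => ε
  | baaaab => baabb => bbbb => bb => ε
  | aaabab => abbab => ab
  | baabbaab => bbbbaab => bbaab => ab

aab->bb; aba->a; bb->; bba->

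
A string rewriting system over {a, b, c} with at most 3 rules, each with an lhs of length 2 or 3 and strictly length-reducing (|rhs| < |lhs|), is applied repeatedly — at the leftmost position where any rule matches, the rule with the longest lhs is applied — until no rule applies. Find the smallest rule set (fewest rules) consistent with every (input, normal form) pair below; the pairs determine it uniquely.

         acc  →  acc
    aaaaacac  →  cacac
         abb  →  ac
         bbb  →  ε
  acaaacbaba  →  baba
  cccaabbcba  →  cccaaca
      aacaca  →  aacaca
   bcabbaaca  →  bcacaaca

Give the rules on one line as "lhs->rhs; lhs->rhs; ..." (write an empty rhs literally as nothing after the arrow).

aaa->ba; bb->c; cb->

  | acc
  | aaaaacac => baaacac => bbacac => cacac
  | abb => ac
  | bbb => cb => ε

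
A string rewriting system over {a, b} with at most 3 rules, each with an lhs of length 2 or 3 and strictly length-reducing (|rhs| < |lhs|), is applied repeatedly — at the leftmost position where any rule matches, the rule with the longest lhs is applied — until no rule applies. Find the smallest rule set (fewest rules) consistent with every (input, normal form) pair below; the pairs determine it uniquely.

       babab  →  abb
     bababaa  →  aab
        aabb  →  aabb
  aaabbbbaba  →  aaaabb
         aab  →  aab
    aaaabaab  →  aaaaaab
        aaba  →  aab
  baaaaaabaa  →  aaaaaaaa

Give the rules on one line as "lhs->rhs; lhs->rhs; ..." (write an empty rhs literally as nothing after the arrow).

  | babab => bbab => abb
  | bababaa => bbabaa => abbaa => aaba => aab
  | aabb
  | aaabbbbaba => aaabbabba => aaaabbba => aaaabab => aaaabb

ba->b; baa->aa; bba->ab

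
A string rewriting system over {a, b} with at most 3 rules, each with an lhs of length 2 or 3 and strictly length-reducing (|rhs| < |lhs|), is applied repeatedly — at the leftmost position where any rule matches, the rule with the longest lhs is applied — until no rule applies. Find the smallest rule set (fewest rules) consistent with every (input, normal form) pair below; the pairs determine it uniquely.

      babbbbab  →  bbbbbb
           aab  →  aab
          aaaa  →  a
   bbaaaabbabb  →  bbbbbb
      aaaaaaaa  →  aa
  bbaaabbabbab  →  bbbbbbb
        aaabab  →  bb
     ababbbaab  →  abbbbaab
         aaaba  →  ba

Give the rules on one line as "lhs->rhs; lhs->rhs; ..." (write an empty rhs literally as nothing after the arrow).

  | babbbbab => bbbbbab => bbbbbb
  | aab
  | aaaa => a
  | bbaaaabbabb => bbabbabb => bbbbabb => bbbbbb

aaa->; bab->bb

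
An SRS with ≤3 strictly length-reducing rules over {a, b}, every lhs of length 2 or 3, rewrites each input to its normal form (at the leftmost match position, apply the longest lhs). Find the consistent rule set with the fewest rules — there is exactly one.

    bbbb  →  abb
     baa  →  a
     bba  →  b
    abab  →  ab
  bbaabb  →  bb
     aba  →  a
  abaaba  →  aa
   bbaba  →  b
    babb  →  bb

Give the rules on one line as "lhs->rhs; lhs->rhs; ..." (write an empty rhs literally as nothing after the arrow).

  | bbbb => abb
  | baa => a
  | bba => b
  | abab => ab

ba->; bbb->ab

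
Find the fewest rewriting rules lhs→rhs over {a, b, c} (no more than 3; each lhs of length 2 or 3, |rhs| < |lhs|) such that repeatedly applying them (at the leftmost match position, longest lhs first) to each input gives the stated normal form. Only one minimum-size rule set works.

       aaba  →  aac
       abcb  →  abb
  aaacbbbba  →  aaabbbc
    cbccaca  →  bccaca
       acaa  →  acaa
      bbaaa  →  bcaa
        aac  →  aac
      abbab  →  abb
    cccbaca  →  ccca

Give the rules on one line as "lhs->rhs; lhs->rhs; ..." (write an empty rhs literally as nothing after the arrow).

ba->c; cb->b; cba->

  | aaba => aac
  | abcb => abb
  | aaacbbbba => aaabbbba => aaabbbc
  | cbccaca => bccaca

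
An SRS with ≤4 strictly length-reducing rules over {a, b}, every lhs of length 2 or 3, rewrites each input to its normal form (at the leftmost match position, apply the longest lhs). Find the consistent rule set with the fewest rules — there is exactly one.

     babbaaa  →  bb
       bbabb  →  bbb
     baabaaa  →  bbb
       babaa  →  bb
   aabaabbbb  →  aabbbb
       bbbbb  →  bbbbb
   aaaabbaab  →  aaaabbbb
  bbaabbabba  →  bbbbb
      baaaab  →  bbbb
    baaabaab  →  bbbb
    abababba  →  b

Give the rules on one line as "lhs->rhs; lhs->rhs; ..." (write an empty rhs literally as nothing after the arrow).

  | babbaaa => bbaaa => bbba => bb
  | bbabb => bbb
  | baabaaa => bbbaaa => bbbba => bbb
  | babaa => baa => bb

aba->; ba->; baa->bb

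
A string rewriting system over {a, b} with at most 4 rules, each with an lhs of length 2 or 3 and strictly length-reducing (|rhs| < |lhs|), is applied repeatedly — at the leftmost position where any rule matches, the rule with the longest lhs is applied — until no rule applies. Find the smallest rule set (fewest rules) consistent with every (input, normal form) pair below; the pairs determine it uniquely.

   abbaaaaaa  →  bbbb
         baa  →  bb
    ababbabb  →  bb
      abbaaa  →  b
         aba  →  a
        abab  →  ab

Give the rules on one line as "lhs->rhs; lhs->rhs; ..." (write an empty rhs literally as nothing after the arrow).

abb->b; ba->; baa->bb

  | abbaaaaaa => baaaaaa => bbaaaa => bbbaa => bbbb
  | baa => bb
  | ababbabb => abbabb => babb => bb
  | abbaaa => baaa => bba => b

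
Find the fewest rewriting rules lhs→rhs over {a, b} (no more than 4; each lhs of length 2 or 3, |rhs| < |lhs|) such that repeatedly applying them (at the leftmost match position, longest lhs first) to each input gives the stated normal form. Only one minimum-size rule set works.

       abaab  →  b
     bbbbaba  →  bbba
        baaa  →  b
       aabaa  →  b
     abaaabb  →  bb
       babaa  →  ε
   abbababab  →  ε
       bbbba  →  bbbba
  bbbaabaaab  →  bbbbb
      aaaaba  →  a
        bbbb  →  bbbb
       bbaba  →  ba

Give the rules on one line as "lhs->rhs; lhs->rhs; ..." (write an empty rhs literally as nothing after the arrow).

  | abaab => aab => b
  | bbbbaba => bbba
  | baaa => b
  | aabaa => baa => b

aa->; aaa->; ab->; bab->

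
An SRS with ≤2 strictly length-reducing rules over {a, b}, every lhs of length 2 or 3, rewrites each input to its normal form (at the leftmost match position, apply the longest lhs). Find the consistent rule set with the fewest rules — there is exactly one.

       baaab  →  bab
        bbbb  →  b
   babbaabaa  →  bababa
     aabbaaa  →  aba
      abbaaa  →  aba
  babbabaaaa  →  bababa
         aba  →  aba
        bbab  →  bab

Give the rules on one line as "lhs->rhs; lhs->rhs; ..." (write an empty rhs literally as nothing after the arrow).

aa->a; bb->b

  | baaab => baab => bab
  | bbbb => bbb => bb => b
  | babbaabaa => babaabaa => bababaa => bababa
  | aabbaaa => abbaaa => abaaa => abaa => aba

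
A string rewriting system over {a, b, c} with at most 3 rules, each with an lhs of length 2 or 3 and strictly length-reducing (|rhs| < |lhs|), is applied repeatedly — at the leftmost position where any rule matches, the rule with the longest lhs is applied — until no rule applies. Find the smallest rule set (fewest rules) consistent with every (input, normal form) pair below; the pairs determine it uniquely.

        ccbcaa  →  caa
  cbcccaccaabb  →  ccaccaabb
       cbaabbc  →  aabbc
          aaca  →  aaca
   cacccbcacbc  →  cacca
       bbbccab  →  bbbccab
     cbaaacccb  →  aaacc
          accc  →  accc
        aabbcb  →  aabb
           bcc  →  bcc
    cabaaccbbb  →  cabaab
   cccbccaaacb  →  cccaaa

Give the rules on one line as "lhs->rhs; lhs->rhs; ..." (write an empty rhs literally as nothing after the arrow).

  | ccbcaa => caa
  | cbcccaccaabb => ccaccaabb
  | cbaabbc => aabbc
  | aaca

cb->; cbc->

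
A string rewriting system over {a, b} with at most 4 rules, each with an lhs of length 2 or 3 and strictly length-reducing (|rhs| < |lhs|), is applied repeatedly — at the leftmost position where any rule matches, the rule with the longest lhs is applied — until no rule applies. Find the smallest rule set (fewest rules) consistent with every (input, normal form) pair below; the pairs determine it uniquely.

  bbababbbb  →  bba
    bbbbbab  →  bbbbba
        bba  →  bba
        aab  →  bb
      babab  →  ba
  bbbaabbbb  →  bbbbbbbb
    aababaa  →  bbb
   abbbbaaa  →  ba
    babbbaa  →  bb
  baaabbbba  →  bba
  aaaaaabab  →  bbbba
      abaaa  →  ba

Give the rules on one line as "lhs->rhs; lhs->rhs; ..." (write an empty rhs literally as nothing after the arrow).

  | bbababbbb => bbabbbb => bbabbb => bbabb => bbab => bba
  | bbbbbab => bbbbba
  | bba
  | aab => bb

aa->b; ab->a; aba->a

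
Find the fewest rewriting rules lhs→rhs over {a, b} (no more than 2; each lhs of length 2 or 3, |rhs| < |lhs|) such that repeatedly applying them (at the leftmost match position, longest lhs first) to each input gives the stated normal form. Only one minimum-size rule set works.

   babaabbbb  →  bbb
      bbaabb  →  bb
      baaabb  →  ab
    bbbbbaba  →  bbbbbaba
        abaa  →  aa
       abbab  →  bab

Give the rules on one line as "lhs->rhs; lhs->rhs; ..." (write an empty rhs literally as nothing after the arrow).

abb->b; baa->a

  | babaabbbb => baabbbb => abbbb => bbb
  | bbaabb => babb => bb
  | baaabb => aabb => ab
  | bbbbbaba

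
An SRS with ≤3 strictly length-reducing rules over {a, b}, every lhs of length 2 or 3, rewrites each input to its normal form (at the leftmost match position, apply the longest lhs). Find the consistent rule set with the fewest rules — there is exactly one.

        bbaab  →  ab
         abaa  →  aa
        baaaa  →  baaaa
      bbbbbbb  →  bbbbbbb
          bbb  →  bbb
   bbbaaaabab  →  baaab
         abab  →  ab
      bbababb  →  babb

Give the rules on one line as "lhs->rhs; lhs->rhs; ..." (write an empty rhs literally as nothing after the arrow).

aba->a; bba->

  | bbaab => ab
  | abaa => aa
  | baaaa
  | bbbbbbb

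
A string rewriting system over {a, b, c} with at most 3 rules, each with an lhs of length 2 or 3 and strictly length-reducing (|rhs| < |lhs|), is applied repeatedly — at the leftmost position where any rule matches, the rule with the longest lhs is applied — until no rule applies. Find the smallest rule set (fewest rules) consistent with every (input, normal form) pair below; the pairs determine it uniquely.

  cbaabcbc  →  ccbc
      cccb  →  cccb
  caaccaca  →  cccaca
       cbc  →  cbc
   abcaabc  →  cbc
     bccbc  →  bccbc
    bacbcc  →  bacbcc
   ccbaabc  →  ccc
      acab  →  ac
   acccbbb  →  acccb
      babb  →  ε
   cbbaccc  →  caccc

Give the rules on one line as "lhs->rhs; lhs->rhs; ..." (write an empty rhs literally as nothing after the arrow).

aa->; ab->; bb->

  | cbaabcbc => cbbcbc => ccbc
  | cccb
  | caaccaca => cccaca
  | cbc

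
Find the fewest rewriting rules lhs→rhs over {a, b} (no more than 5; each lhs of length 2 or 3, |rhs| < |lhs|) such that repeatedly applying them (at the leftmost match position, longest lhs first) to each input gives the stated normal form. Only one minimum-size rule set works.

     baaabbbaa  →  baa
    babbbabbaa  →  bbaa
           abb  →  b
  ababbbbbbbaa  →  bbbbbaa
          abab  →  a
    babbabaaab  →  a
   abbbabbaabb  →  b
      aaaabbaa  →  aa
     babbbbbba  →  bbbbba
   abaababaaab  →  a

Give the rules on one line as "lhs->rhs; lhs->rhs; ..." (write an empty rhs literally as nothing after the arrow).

  | baaabbbaa => baabbbaa => babbaa => baa
  | babbbabbaa => bbabbaa => bbaa
  | abb => b
  | ababbbbbbbaa => aabbbbbbbaa => abbbbbbaa => bbbbbaa

aaa->aa; ab->; aba->aa; bab->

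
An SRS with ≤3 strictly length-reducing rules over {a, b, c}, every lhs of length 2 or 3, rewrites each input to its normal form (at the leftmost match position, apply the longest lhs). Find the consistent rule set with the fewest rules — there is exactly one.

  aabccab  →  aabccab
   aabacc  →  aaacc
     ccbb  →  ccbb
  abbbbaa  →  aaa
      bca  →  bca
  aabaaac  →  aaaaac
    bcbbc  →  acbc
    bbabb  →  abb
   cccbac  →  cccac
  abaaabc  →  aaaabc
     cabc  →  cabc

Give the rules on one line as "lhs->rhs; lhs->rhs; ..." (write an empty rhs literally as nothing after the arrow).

  | aabccab
  | aabacc => aaacc
  | ccbb
  | abbbbaa => abbbaa => abbaa => abaa => aaa

ba->a; bcb->ac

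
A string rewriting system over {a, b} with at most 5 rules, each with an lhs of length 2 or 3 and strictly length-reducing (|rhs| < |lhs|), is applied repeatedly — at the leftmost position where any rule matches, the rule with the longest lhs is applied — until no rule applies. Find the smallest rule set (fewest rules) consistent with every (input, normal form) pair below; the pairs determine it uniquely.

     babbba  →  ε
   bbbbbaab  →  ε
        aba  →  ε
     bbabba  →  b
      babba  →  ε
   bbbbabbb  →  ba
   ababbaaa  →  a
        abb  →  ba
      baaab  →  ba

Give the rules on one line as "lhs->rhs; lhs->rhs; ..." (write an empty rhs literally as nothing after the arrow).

  | babbba => bbaba => aba => aa => ε
  | bbbbbaab => bbbaab => baab => bb => ε
  | aba => aa => ε
  | bbabba => abba => baa => b

aa->; ab->a; abb->ba; bb->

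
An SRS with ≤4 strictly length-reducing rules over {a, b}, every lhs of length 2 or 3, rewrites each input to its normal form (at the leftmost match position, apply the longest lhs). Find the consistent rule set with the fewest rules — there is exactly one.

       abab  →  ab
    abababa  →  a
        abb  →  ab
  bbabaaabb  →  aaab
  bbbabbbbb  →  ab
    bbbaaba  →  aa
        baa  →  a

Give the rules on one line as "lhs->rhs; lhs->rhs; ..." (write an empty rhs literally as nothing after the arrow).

  | abab => ab
  | abababa => ababa => aba => a
  | abb => ab
  | bbabaaabb => abaaabb => aaabb => aaab

ba->; bb->b; bba->a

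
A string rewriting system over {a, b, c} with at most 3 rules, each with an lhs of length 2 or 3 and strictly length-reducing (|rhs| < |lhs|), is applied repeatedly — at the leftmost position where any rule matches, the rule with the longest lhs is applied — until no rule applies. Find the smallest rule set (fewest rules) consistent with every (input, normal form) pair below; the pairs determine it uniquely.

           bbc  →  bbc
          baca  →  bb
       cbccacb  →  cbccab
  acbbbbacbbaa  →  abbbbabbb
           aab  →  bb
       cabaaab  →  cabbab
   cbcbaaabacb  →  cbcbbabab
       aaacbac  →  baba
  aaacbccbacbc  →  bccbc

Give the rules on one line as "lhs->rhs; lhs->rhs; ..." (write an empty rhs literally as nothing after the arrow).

  | bbc
  | baca => baa => bb
  | cbccacb => cbccab
  | acbbbbacbbaa => abbbbacbbaa => abbbbabbaa => abbbbabbb

aa->b; abc->c; ac->a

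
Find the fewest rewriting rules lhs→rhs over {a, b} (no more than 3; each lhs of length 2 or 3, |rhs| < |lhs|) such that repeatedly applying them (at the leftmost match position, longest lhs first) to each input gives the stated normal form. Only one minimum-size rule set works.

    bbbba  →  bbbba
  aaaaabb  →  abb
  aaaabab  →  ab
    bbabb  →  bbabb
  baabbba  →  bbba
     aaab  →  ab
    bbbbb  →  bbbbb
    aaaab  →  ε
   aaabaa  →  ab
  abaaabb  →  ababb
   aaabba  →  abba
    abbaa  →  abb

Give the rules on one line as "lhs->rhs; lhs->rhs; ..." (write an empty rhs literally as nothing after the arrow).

  | bbbba
  | aaaaabb => aaabb => abb
  | aaaabab => aabab => ab
  | bbabb

aa->; aab->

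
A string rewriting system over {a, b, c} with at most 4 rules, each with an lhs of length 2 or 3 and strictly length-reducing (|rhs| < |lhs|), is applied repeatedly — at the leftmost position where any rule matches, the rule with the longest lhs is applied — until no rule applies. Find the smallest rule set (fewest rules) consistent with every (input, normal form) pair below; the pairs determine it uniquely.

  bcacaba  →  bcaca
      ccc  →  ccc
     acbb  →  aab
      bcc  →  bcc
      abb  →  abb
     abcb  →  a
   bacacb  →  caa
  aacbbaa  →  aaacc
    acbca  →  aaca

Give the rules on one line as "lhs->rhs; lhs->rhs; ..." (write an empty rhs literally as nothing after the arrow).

ba->; baa->cc; cb->a

  | bcacaba => bcaca
  | ccc
  | acbb => aab
  | bcc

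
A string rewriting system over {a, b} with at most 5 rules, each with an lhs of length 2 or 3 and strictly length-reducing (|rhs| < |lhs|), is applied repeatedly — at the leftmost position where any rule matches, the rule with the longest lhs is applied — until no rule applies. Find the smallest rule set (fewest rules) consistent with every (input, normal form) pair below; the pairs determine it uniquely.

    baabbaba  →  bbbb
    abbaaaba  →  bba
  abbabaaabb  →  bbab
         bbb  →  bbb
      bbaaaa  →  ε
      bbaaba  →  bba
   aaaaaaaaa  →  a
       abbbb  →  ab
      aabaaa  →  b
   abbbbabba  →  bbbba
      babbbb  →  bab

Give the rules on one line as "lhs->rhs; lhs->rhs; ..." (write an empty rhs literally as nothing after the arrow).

  | baabbaba => bbaba => bbbb
  | abbaaaba => abaaaba => bbaaba => bba
  | abbabaaabb => ababaaabb => bbbaaabb => bbabb => bbab
  | bbb

aa->a; aba->bb; abb->ab; baa->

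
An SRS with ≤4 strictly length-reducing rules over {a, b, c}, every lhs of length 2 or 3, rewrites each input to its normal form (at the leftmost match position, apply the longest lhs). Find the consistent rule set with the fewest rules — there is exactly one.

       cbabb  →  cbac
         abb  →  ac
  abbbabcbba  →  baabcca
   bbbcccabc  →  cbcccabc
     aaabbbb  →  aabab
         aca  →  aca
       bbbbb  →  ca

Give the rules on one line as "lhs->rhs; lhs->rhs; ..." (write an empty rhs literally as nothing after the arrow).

  | cbabb => cbac
  | abb => ac
  | abbbabcbba => acbabcbba => baabcbba => baabcca
  | bbbcccabc => cbcccabc

acb->ba; bb->c; ccb->ca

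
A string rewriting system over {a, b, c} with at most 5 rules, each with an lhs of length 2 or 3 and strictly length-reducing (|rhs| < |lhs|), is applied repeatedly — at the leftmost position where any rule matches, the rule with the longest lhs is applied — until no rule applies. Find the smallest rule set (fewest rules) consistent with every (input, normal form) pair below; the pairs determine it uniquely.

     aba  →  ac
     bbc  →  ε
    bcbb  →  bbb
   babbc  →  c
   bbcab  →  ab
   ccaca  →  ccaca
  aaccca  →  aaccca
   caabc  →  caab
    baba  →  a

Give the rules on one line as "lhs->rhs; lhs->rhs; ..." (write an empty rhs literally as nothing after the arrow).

  | aba => ac
  | bbc => ε
  | bcbb => bbb
  | babbc => cbbc => c

ba->c; bbc->; bc->b; cba->a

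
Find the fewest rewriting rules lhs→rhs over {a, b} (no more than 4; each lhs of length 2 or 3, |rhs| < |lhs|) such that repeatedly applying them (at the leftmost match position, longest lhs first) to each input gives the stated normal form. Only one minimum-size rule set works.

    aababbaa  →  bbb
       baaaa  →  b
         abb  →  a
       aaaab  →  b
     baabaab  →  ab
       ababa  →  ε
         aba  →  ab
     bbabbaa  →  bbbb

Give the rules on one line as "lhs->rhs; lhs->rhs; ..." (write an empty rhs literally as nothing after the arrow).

aa->; abb->a; ba->b; baa->ab

  | aababbaa => babbaa => bbbaa => bbab => bbb
  | baaaa => abaa => aab => b
  | abb => a
  | aaaab => aab => b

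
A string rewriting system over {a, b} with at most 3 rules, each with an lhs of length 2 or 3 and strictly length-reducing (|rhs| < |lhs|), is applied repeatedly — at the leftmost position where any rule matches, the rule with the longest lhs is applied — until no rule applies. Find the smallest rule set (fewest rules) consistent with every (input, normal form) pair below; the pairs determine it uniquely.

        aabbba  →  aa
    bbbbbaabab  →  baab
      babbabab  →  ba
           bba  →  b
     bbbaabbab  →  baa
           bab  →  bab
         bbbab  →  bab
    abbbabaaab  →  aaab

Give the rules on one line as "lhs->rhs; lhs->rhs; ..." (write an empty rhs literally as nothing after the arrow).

  | aabbba => aaba => aa
  | bbbbbaabab => bbbaabab => baabab => baab
  | babbabab => babbab => babb => ba
  | bba => b

aba->a; bb->; bba->b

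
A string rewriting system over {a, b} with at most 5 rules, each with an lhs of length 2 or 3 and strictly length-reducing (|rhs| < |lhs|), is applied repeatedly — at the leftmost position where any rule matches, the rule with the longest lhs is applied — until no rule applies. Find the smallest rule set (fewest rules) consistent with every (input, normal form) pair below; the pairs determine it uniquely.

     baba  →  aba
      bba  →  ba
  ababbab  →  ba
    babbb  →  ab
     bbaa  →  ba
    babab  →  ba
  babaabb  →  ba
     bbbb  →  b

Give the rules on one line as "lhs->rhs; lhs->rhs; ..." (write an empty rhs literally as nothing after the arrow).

  | baba => aba
  | bba => ba
  | ababbab => aabbab => babab => abab => aab => ba
  | babbb => abbb => abb => ab

aa->a; aab->ba; bab->ab; bb->b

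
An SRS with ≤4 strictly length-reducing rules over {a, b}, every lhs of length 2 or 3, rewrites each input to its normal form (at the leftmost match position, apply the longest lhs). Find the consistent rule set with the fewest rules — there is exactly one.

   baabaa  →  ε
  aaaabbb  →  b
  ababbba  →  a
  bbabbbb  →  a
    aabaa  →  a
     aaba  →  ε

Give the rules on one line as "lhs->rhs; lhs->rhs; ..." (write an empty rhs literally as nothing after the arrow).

aa->; ba->; bb->

  | baabaa => abaa => aa => ε
  | aaaabbb => aabbb => bbb => b
  | ababbba => abbba => aba => a
  | bbabbbb => abbbb => abb => a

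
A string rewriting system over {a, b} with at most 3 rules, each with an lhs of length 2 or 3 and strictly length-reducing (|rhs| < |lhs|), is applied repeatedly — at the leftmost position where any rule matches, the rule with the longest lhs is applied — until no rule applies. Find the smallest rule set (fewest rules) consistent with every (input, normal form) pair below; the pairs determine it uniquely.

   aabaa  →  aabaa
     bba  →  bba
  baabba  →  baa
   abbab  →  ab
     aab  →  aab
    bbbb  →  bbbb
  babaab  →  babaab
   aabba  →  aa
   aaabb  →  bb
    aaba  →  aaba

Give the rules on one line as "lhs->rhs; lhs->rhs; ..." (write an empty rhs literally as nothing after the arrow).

aaa->; abb->

  | aabaa
  | bba
  | baabba => baa
  | abbab => ab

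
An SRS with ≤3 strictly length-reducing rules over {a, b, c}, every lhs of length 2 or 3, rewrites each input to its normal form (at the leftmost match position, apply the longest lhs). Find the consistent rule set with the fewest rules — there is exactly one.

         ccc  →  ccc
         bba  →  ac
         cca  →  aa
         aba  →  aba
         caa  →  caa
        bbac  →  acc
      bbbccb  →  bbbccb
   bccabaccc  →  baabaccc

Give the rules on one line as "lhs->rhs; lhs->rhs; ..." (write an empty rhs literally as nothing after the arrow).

bba->ac; cca->aa

  | ccc
  | bba => ac
  | cca => aa
  | aba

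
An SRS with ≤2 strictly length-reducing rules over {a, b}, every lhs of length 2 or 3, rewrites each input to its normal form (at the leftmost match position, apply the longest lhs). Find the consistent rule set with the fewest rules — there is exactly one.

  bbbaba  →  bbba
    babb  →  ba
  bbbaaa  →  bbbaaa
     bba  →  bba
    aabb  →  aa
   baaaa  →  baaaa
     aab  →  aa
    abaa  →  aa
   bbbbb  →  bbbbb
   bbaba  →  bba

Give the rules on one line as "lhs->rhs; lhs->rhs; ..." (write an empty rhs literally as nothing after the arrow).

  | bbbaba => bbba
  | babb => bab => ba
  | bbbaaa
  | bba

ab->a; aba->a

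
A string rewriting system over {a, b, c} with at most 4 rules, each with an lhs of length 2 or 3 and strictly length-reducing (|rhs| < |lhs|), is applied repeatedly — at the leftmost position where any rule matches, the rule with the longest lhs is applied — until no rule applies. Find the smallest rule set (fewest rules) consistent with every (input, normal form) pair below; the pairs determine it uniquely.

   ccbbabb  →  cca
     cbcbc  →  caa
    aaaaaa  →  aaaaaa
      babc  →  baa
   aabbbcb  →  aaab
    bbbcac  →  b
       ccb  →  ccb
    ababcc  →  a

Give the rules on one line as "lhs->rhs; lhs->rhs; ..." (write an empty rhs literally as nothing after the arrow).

  | ccbbabb => ccabb => cca
  | cbcbc => cabc => caa
  | aaaaaa
  | babc => baa

aac->b; bb->; bc->a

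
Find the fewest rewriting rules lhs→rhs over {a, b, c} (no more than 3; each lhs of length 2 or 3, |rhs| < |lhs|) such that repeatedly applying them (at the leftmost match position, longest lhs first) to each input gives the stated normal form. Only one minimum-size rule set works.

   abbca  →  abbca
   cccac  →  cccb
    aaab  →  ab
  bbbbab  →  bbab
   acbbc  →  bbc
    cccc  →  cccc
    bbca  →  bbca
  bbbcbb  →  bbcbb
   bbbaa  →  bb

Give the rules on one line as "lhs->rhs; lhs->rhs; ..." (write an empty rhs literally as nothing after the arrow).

aa->; ac->b; bbb->bb

  | abbca
  | cccac => cccb
  | aaab => ab
  | bbbbab => bbbab => bbab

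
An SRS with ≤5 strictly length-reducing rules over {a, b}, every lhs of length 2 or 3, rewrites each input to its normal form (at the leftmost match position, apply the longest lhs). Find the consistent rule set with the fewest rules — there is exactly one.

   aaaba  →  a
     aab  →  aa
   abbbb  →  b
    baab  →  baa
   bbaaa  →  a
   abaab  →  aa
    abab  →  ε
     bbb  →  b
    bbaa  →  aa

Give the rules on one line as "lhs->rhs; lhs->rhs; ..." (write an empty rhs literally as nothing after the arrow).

aaa->a; aab->aa; ab->; bb->

  | aaaba => aba => a
  | aab => aa
  | abbbb => bbb => b
  | baab => baa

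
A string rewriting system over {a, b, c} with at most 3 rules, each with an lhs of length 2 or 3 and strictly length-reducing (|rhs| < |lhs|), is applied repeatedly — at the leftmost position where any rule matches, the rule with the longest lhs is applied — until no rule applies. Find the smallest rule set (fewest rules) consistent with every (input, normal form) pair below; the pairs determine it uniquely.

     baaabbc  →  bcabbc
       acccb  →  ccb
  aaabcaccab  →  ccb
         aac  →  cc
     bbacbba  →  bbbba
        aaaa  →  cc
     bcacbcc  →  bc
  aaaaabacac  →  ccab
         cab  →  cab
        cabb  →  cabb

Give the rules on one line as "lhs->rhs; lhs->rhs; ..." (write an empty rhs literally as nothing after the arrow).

  | baaabbc => bcabbc
  | acccb => ccb
  | aaabcaccab => cabcaccab => cabccab => caab => ccb
  | aac => cc

aa->c; ac->; bcc->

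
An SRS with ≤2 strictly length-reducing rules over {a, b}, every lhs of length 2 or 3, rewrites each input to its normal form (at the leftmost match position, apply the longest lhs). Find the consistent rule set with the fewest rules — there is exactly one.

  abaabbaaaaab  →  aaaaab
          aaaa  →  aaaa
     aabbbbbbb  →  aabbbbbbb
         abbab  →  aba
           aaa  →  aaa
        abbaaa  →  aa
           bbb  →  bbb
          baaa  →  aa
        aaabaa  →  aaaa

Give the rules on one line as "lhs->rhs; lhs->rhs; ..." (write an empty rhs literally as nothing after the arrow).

  | abaabbaaaaab => aabbaaaaab => aabaaaab => aaaaab
  | aaaa
  | aabbbbbbb
  | abbab => aba

baa->a; bab->a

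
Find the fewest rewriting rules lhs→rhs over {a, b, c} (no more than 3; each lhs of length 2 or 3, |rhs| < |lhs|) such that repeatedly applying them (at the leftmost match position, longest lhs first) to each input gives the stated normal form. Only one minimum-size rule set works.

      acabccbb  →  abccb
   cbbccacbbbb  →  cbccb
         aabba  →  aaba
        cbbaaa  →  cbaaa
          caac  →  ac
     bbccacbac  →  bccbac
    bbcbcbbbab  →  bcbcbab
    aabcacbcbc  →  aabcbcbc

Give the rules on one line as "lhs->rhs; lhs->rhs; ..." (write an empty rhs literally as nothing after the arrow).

bb->b; ca->

  | acabccbb => abccbb => abccb
  | cbbccacbbbb => cbccacbbbb => cbccbbbb => cbccbbb => cbccbb => cbccb
  | aabba => aaba
  | cbbaaa => cbaaa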